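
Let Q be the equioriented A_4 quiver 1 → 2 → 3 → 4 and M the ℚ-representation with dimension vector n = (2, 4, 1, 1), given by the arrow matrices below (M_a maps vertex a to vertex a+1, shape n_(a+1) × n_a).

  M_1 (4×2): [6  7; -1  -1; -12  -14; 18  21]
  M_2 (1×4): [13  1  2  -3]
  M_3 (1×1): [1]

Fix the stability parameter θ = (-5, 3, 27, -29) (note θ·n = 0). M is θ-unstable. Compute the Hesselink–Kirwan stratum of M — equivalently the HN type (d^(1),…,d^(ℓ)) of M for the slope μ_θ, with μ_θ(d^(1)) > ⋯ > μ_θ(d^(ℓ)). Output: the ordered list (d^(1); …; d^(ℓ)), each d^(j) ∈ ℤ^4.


Interval decomposition of M: I[1,2], I[1,4], I[2,2]^2.
HN type (ℓ=3): μ^(1)=3; μ^(2)=1/3; μ^(3)=-5

((0, 3, 0, 0); (0, 1, 1, 1); (2, 0, 0, 0))


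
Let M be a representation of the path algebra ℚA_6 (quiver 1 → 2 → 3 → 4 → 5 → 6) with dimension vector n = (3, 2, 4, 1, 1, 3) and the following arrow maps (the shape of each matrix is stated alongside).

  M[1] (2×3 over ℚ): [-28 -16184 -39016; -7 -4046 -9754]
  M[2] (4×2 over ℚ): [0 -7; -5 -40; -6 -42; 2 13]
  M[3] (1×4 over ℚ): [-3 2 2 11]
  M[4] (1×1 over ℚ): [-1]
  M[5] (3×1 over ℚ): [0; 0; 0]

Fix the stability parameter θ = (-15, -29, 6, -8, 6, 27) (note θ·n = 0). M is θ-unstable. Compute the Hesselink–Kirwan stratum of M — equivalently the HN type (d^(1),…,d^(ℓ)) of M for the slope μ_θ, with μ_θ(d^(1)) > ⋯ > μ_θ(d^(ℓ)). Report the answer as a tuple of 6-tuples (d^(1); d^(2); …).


Barcode: M ≅ I[1,1]^2, I[1,3], I[2,3], I[3,3], I[3,5], I[6,6]^3. HN layers by μ_θ (6 steps, strictly decreasing):
  μ^(1)=27; μ^(2)=6; μ^(3)=-1; μ^(4)=-15; μ^(5)=-22; μ^(6)=-29

((0, 0, 0, 0, 0, 3); (0, 0, 3, 0, 1, 0); (0, 0, 1, 1, 0, 0); (2, 0, 0, 0, 0, 0); (1, 1, 0, 0, 0, 0); (0, 1, 0, 0, 0, 0))


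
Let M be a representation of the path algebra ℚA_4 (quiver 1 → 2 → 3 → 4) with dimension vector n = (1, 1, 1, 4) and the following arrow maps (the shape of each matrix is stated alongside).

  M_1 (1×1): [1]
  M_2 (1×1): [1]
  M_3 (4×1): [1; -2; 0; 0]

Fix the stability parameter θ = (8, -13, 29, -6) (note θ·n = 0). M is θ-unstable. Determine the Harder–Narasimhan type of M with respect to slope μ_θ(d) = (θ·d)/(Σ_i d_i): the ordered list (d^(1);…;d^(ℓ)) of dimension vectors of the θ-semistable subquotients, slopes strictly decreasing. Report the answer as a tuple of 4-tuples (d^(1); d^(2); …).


Interval decomposition of M: I[1,4], I[4,4]^3.
HN type (ℓ=3): μ^(1)=23/2; μ^(2)=-5/2; μ^(3)=-6

((0, 0, 1, 1); (1, 1, 0, 0); (0, 0, 0, 3))


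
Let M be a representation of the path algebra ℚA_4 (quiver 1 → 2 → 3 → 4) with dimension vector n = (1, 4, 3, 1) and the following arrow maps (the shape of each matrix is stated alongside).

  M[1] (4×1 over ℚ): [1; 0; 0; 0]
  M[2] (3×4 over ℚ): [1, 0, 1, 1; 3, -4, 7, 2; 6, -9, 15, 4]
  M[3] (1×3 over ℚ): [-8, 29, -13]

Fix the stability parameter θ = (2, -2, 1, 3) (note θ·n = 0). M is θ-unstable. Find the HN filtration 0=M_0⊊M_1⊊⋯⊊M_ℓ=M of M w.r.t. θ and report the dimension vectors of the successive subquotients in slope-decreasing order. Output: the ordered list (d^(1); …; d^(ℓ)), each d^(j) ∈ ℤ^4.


Interval decomposition of M: I[1,4], I[2,2], I[2,3]^2.
HN type (ℓ=4): μ^(1)=3; μ^(2)=1; μ^(3)=0; μ^(4)=-2

((0, 0, 0, 1); (0, 0, 3, 0); (1, 1, 0, 0); (0, 3, 0, 0))


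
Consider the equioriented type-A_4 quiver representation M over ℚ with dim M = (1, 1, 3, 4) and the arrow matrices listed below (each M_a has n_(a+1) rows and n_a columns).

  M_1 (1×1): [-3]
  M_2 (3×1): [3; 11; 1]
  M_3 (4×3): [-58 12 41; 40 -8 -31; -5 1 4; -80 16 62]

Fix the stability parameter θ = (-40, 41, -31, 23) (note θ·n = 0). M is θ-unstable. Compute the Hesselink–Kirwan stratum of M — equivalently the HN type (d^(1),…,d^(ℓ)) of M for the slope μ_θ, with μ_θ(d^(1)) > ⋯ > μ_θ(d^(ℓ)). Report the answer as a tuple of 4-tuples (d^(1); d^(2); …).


Interval decomposition of M: I[1,4], I[3,4]^2, I[4,4].
HN type (ℓ=4): μ^(1)=23; μ^(2)=5; μ^(3)=-31; μ^(4)=-40

((0, 0, 0, 4); (0, 1, 1, 0); (0, 0, 2, 0); (1, 0, 0, 0))


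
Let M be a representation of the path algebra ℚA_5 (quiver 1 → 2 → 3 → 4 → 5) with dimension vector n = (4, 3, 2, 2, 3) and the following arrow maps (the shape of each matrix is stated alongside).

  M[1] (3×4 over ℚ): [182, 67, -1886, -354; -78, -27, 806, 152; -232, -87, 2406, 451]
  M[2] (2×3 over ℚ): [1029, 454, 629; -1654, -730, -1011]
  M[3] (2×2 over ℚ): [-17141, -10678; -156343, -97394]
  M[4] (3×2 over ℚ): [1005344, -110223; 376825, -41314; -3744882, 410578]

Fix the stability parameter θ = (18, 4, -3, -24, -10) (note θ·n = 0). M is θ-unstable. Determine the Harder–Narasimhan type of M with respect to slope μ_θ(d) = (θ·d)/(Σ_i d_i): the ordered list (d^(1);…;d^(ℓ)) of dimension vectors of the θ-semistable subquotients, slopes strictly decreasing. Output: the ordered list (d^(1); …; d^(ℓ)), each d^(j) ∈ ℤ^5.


Via rank(M_{q-1}∘⋯∘M_p): M ≅ I[1,1], I[1,2], I[1,3], I[1,5], I[4,5], I[5,5].
μ_θ-semistable layers: μ^(1)=18; μ^(2)=11; μ^(3)=19/3; μ^(4)=-3; μ^(5)=-10; μ^(6)=-24

((1, 0, 0, 0, 0); (1, 1, 0, 0, 0); (1, 1, 1, 0, 0); (1, 1, 1, 1, 1); (0, 0, 0, 0, 2); (0, 0, 0, 1, 0))


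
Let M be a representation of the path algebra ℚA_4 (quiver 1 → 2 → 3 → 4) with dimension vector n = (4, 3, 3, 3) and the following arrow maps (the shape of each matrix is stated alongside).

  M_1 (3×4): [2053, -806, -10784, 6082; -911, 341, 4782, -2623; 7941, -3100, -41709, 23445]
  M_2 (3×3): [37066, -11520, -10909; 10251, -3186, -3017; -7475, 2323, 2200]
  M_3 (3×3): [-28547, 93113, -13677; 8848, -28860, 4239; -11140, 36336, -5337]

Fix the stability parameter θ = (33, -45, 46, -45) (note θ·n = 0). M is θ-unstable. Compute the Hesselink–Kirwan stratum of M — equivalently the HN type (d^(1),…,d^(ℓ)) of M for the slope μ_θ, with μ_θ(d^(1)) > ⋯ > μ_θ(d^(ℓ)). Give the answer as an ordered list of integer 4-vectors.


Interval decomposition of M: I[1,1], I[1,3], I[1,4]^2, I[4,4].
HN type (ℓ=5): μ^(1)=46; μ^(2)=33; μ^(3)=1/2; μ^(4)=-6; μ^(5)=-45

((0, 0, 1, 0); (1, 0, 0, 0); (0, 0, 2, 2); (3, 3, 0, 0); (0, 0, 0, 1))


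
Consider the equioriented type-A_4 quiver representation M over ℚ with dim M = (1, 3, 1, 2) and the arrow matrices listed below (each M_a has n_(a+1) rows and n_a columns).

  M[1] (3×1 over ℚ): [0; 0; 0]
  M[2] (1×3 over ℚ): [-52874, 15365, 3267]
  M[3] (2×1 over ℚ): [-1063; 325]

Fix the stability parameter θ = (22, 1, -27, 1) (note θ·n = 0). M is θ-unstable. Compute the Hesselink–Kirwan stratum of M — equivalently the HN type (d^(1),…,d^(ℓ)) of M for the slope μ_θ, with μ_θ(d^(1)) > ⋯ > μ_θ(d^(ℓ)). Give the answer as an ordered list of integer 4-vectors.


Via rank(M_{q-1}∘⋯∘M_p): M ≅ I[1,1], I[2,2]^2, I[2,4], I[4,4].
μ_θ-semistable layers: μ^(1)=22; μ^(2)=1; μ^(3)=-13

((1, 0, 0, 0); (0, 2, 0, 2); (0, 1, 1, 0))


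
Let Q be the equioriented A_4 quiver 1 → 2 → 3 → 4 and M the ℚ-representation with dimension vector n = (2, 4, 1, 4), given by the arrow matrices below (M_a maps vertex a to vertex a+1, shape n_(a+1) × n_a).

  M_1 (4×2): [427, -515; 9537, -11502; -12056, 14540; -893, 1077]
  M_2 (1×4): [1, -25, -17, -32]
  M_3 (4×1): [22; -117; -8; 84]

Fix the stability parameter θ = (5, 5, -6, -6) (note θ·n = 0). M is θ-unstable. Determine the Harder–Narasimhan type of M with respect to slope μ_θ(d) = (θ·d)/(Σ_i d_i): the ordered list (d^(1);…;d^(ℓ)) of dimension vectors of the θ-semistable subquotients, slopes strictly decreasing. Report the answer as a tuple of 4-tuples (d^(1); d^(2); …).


Interval decomposition of M: I[1,2], I[1,4], I[2,2]^2, I[4,4]^3.
HN type (ℓ=3): μ^(1)=5; μ^(2)=-1/2; μ^(3)=-6

((1, 3, 0, 0); (1, 1, 1, 1); (0, 0, 0, 3))


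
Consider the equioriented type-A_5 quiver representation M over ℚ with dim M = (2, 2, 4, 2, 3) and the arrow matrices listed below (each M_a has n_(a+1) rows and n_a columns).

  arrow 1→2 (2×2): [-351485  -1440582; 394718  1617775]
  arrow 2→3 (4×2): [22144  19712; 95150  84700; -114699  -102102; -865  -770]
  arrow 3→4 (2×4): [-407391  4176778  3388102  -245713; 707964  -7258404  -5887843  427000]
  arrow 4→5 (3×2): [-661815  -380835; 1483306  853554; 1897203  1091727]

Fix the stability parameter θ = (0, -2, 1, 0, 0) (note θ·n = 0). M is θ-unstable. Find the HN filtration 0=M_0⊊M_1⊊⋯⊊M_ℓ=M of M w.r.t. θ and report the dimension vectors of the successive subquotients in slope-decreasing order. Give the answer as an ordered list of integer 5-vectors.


Interval decomposition of M: I[1,2], I[1,4], I[3,3]^2, I[3,5], I[5,5]^2.
HN type (ℓ=5): μ^(1)=1; μ^(2)=1/2; μ^(3)=1/3; μ^(4)=0; μ^(5)=-1

((0, 0, 2, 0, 0); (0, 0, 1, 1, 0); (0, 0, 1, 1, 1); (0, 0, 0, 0, 2); (2, 2, 0, 0, 0))


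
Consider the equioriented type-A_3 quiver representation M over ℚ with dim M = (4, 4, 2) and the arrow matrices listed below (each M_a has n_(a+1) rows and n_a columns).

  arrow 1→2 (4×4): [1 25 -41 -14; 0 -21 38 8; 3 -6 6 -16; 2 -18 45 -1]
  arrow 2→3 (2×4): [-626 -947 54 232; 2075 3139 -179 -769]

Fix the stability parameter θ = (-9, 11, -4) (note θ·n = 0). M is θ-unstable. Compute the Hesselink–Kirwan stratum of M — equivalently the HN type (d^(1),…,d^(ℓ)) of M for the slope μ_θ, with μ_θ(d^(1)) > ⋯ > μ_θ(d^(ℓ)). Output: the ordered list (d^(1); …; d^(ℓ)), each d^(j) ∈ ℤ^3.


Interval decomposition of M: I[1,2]^2, I[1,3]^2.
HN type (ℓ=3): μ^(1)=11; μ^(2)=7/2; μ^(3)=-9

((0, 2, 0); (0, 2, 2); (4, 0, 0))


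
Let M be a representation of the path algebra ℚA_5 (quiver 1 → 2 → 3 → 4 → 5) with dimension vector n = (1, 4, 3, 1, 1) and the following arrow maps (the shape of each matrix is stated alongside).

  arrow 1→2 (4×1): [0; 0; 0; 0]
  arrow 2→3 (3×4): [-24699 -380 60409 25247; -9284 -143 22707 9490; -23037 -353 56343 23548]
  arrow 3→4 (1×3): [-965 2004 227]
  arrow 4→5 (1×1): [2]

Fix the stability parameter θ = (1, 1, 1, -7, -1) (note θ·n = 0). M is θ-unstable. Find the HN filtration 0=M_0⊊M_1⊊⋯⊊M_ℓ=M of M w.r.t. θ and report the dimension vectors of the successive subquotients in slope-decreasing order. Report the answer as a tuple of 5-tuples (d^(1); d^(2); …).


Via rank(M_{q-1}∘⋯∘M_p): M ≅ I[1,1], I[2,2], I[2,3]^2, I[2,5].
μ_θ-semistable layers: μ^(1)=1; μ^(2)=-1; μ^(3)=-5/3

((1, 3, 2, 0, 0); (0, 0, 0, 0, 1); (0, 1, 1, 1, 0))


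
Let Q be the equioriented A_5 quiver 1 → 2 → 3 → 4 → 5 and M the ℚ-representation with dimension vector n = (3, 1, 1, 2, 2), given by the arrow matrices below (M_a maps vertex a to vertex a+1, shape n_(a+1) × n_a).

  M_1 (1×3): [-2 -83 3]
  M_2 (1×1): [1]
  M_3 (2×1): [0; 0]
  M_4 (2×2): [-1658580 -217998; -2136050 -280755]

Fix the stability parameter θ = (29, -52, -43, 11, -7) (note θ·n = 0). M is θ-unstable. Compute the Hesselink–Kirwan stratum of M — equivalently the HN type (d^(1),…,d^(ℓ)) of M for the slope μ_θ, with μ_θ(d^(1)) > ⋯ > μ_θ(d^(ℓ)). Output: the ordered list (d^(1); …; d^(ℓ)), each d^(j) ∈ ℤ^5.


Via rank(M_{q-1}∘⋯∘M_p): M ≅ I[1,1]^2, I[1,3], I[4,4], I[4,5], I[5,5].
μ_θ-semistable layers: μ^(1)=29; μ^(2)=11; μ^(3)=2; μ^(4)=-7; μ^(5)=-22

((2, 0, 0, 0, 0); (0, 0, 0, 1, 0); (0, 0, 0, 1, 1); (0, 0, 0, 0, 1); (1, 1, 1, 0, 0))


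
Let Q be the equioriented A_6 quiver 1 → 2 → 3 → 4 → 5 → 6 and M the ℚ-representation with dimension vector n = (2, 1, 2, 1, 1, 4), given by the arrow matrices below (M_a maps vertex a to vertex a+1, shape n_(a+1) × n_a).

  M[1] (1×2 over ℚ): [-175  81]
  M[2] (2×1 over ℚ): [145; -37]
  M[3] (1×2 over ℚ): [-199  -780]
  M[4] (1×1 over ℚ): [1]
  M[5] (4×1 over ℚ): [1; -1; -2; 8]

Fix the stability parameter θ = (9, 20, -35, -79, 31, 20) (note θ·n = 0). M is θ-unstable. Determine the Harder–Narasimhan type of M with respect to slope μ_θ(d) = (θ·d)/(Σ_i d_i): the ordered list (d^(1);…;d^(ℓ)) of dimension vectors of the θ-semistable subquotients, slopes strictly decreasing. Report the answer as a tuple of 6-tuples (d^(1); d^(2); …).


Via rank(M_{q-1}∘⋯∘M_p): M ≅ I[1,1], I[1,6], I[3,3], I[6,6]^3.
μ_θ-semistable layers: μ^(1)=51/2; μ^(2)=20; μ^(3)=9; μ^(4)=-85/4; μ^(5)=-35

((0, 0, 0, 0, 1, 1); (0, 0, 0, 0, 0, 3); (1, 0, 0, 0, 0, 0); (1, 1, 1, 1, 0, 0); (0, 0, 1, 0, 0, 0))


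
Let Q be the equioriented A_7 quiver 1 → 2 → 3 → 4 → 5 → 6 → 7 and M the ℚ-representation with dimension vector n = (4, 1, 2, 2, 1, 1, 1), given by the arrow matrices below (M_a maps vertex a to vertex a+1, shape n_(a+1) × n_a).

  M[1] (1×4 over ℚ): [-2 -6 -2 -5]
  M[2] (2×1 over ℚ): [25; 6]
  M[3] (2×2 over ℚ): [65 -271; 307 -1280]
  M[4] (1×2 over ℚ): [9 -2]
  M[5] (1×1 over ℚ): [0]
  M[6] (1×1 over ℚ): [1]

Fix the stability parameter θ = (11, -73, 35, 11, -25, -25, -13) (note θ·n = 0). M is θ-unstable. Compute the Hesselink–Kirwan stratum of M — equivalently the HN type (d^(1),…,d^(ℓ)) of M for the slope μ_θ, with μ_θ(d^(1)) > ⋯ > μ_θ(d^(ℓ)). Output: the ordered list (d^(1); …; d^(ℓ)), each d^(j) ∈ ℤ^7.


Barcode: M ≅ I[1,1]^3, I[1,5], I[3,4], I[6,7]. HN layers by μ_θ (6 steps, strictly decreasing):
  μ^(1)=23; μ^(2)=11; μ^(3)=7; μ^(4)=-13; μ^(5)=-25; μ^(6)=-31

((0, 0, 1, 1, 0, 0, 0); (3, 0, 0, 0, 0, 0, 0); (0, 0, 1, 1, 1, 0, 0); (0, 0, 0, 0, 0, 0, 1); (0, 0, 0, 0, 0, 1, 0); (1, 1, 0, 0, 0, 0, 0))


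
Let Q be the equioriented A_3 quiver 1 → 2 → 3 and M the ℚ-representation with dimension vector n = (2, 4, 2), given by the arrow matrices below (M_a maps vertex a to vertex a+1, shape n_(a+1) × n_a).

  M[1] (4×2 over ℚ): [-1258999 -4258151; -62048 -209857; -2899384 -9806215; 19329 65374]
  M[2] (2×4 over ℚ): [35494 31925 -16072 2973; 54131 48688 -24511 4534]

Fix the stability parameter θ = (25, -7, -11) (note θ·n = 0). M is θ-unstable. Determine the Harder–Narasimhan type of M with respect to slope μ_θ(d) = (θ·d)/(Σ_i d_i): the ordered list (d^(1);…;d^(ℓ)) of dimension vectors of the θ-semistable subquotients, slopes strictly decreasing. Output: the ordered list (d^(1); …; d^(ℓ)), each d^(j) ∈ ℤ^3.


Via rank(M_{q-1}∘⋯∘M_p): M ≅ I[1,3]^2, I[2,2]^2.
μ_θ-semistable layers: μ^(1)=7/3; μ^(2)=-7

((2, 2, 2); (0, 2, 0))


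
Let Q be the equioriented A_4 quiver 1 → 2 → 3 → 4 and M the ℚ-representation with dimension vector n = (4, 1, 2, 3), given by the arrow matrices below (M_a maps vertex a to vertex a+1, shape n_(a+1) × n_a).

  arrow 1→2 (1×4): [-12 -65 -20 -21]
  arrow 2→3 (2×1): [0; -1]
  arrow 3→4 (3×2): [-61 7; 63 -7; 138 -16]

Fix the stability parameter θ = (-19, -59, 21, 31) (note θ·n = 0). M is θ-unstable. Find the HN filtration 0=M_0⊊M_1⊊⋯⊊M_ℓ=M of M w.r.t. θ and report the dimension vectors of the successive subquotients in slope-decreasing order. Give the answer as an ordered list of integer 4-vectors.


Barcode: M ≅ I[1,1]^3, I[1,4], I[3,4], I[4,4]. HN layers by μ_θ (4 steps, strictly decreasing):
  μ^(1)=31; μ^(2)=21; μ^(3)=-19; μ^(4)=-39

((0, 0, 0, 3); (0, 0, 2, 0); (3, 0, 0, 0); (1, 1, 0, 0))


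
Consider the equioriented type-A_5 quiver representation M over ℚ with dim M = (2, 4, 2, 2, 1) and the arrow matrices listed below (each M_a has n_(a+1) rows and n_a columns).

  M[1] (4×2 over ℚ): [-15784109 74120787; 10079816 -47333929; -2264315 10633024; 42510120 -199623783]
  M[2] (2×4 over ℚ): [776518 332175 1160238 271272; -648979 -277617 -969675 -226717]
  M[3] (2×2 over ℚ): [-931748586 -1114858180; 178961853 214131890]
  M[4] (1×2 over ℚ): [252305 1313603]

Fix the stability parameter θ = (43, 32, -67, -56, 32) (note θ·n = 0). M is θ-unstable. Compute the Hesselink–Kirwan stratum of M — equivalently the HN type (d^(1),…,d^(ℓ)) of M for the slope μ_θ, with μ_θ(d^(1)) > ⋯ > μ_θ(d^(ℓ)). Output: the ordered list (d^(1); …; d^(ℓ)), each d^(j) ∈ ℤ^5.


Interval decomposition of M: I[1,2], I[1,5], I[2,2], I[2,3], I[4,4].
HN type (ℓ=5): μ^(1)=75/2; μ^(2)=32; μ^(3)=-12; μ^(4)=-35/2; μ^(5)=-56

((1, 1, 0, 0, 0); (0, 1, 0, 0, 1); (1, 1, 1, 1, 0); (0, 1, 1, 0, 0); (0, 0, 0, 1, 0))


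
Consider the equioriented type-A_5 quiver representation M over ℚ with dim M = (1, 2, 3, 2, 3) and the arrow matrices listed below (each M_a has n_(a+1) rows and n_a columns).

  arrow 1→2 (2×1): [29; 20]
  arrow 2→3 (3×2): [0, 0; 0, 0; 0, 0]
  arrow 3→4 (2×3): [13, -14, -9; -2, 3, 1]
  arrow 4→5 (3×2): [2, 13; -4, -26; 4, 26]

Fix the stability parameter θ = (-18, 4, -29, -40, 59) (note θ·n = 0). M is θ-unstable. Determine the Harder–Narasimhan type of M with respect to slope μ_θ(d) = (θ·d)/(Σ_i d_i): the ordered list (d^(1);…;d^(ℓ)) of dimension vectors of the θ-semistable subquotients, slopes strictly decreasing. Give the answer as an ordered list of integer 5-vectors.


Interval decomposition of M: I[1,2], I[2,2], I[3,3], I[3,4], I[3,5], I[5,5]^2.
HN type (ℓ=5): μ^(1)=59; μ^(2)=4; μ^(3)=-18; μ^(4)=-29; μ^(5)=-69/2

((0, 0, 0, 0, 3); (0, 2, 0, 0, 0); (1, 0, 0, 0, 0); (0, 0, 1, 0, 0); (0, 0, 2, 2, 0))


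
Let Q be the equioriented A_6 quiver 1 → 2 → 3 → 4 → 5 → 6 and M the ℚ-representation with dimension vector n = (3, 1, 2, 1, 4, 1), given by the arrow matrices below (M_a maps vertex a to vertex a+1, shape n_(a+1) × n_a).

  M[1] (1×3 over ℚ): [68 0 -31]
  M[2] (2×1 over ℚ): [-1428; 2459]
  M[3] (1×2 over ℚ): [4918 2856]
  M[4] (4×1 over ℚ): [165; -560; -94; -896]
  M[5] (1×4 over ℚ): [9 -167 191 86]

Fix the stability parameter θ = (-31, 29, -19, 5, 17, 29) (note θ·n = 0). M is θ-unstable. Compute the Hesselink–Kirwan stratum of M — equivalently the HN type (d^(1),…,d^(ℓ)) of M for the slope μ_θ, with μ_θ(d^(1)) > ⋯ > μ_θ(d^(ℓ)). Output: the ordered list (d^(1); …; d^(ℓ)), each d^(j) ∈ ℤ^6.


Barcode: M ≅ I[1,1]^2, I[1,3], I[3,6], I[5,5]^3. HN layers by μ_θ (5 steps, strictly decreasing):
  μ^(1)=29; μ^(2)=17; μ^(3)=5; μ^(4)=-19; μ^(5)=-31

((0, 0, 0, 0, 0, 1); (0, 0, 0, 0, 4, 0); (0, 1, 1, 1, 0, 0); (0, 0, 1, 0, 0, 0); (3, 0, 0, 0, 0, 0))


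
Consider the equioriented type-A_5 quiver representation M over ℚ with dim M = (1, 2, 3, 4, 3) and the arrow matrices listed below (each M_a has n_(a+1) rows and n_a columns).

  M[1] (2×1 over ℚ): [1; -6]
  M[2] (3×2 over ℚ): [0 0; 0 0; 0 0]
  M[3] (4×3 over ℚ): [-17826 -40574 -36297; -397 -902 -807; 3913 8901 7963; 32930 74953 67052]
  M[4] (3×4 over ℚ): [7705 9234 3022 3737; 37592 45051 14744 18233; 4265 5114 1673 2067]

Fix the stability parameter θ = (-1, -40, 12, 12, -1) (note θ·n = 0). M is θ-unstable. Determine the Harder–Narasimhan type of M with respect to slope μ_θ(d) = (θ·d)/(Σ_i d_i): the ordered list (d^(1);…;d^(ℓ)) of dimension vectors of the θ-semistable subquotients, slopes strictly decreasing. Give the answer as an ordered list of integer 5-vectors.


Via rank(M_{q-1}∘⋯∘M_p): M ≅ I[1,2], I[2,2], I[3,5]^3, I[4,4].
μ_θ-semistable layers: μ^(1)=12; μ^(2)=23/3; μ^(3)=-41/2; μ^(4)=-40

((0, 0, 0, 1, 0); (0, 0, 3, 3, 3); (1, 1, 0, 0, 0); (0, 1, 0, 0, 0))


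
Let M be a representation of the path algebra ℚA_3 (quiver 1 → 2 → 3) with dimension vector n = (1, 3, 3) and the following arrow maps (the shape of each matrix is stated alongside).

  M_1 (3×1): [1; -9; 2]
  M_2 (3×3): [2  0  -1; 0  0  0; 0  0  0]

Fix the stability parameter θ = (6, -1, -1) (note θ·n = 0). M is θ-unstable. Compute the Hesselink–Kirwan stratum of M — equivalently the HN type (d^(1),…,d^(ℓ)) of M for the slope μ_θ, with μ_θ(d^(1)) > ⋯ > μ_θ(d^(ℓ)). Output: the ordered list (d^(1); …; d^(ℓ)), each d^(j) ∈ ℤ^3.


Interval decomposition of M: I[1,2], I[2,2], I[2,3], I[3,3]^2.
HN type (ℓ=2): μ^(1)=5/2; μ^(2)=-1

((1, 1, 0); (0, 2, 3))


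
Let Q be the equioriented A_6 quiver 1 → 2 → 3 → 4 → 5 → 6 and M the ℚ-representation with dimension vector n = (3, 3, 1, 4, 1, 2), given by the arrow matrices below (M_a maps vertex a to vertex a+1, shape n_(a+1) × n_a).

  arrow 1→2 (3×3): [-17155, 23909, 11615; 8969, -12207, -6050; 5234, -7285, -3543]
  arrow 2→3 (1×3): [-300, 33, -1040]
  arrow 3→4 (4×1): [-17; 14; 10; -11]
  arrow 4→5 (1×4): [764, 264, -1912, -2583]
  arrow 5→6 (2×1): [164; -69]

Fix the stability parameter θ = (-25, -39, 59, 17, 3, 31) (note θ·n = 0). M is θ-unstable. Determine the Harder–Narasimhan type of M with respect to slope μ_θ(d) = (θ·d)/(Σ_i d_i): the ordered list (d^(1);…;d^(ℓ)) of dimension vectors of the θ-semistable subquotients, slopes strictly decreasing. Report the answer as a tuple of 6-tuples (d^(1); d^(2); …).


Barcode: M ≅ I[1,2]^2, I[1,6], I[4,4]^3, I[6,6]. HN layers by μ_θ (4 steps, strictly decreasing):
  μ^(1)=31; μ^(2)=79/3; μ^(3)=17; μ^(4)=-32

((0, 0, 0, 0, 0, 2); (0, 0, 1, 1, 1, 0); (0, 0, 0, 3, 0, 0); (3, 3, 0, 0, 0, 0))


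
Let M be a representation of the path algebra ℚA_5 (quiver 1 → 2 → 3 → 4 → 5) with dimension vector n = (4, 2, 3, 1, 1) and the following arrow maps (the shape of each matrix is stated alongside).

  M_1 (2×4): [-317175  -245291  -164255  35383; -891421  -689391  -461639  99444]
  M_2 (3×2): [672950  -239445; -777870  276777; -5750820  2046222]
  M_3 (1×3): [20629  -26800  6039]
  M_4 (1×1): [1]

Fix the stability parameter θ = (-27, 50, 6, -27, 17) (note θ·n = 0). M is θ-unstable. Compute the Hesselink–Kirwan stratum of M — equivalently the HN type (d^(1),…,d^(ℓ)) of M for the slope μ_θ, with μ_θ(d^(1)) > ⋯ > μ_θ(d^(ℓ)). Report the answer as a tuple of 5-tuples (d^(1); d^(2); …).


Barcode: M ≅ I[1,1]^2, I[1,2], I[1,5], I[3,3]^2. HN layers by μ_θ (5 steps, strictly decreasing):
  μ^(1)=50; μ^(2)=17; μ^(3)=29/3; μ^(4)=6; μ^(5)=-27

((0, 1, 0, 0, 0); (0, 0, 0, 0, 1); (0, 1, 1, 1, 0); (0, 0, 2, 0, 0); (4, 0, 0, 0, 0))


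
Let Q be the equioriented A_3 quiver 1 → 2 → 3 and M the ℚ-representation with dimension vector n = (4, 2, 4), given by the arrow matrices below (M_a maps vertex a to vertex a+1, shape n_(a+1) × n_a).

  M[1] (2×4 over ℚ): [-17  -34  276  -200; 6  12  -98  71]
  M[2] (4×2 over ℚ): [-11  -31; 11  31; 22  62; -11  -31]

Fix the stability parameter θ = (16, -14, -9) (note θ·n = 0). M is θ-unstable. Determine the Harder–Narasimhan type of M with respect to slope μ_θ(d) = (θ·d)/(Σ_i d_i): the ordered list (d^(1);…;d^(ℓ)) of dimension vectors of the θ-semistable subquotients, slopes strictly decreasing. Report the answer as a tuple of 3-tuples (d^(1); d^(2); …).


Interval decomposition of M: I[1,1]^2, I[1,2], I[1,3], I[3,3]^3.
HN type (ℓ=4): μ^(1)=16; μ^(2)=1; μ^(3)=-7/3; μ^(4)=-9

((2, 0, 0); (1, 1, 0); (1, 1, 1); (0, 0, 3))


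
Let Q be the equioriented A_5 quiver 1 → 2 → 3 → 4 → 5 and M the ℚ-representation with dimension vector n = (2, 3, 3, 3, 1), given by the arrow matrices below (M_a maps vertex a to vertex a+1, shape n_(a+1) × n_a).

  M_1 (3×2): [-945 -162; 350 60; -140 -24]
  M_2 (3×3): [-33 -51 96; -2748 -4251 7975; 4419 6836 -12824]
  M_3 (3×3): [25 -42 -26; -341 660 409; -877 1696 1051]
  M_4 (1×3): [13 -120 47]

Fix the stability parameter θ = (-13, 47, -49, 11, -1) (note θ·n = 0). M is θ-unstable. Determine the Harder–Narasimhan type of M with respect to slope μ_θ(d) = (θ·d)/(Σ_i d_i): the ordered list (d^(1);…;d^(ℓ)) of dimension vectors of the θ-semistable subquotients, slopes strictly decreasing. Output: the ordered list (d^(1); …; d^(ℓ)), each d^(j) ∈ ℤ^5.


Interval decomposition of M: I[1,1], I[1,5], I[2,3], I[2,4], I[4,4].
HN type (ℓ=4): μ^(1)=11; μ^(2)=5; μ^(3)=-1; μ^(4)=-13

((0, 0, 0, 2, 0); (0, 0, 0, 1, 1); (0, 3, 3, 0, 0); (2, 0, 0, 0, 0))


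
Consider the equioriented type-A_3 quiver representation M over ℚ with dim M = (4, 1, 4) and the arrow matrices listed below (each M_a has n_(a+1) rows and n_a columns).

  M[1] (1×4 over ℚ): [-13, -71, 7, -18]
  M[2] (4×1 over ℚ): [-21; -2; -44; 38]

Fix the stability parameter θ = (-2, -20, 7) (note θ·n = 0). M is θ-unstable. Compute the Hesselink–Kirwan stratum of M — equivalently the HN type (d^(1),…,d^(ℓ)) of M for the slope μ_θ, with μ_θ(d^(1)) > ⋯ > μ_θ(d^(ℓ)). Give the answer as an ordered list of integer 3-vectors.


Interval decomposition of M: I[1,1]^3, I[1,3], I[3,3]^3.
HN type (ℓ=3): μ^(1)=7; μ^(2)=-2; μ^(3)=-11

((0, 0, 4); (3, 0, 0); (1, 1, 0))


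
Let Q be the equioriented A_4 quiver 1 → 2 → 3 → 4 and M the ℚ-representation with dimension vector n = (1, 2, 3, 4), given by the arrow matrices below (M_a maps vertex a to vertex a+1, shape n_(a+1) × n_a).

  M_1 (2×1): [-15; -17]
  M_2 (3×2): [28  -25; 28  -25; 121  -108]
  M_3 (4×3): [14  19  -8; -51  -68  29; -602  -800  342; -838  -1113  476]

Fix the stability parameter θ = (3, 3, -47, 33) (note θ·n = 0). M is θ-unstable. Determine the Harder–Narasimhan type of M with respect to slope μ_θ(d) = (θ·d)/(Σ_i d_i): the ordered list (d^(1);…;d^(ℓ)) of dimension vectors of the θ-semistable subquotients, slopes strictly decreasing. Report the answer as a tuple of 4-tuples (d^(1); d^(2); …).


Interval decomposition of M: I[1,4], I[2,4], I[3,3], I[4,4]^2.
HN type (ℓ=4): μ^(1)=33; μ^(2)=-41/3; μ^(3)=-22; μ^(4)=-47

((0, 0, 0, 4); (1, 1, 1, 0); (0, 1, 1, 0); (0, 0, 1, 0))


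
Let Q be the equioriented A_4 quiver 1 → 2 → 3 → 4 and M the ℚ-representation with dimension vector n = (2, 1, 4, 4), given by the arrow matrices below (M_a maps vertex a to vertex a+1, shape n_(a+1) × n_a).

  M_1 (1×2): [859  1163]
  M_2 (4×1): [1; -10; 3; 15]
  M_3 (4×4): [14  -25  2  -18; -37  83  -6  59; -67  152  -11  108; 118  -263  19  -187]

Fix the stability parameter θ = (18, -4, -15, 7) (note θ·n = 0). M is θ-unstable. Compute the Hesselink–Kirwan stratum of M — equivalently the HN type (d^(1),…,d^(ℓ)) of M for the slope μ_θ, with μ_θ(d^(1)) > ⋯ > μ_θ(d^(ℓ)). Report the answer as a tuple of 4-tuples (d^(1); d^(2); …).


Via rank(M_{q-1}∘⋯∘M_p): M ≅ I[1,1], I[1,3], I[3,4]^3, I[4,4].
μ_θ-semistable layers: μ^(1)=18; μ^(2)=7; μ^(3)=-1/3; μ^(4)=-15

((1, 0, 0, 0); (0, 0, 0, 4); (1, 1, 1, 0); (0, 0, 3, 0))


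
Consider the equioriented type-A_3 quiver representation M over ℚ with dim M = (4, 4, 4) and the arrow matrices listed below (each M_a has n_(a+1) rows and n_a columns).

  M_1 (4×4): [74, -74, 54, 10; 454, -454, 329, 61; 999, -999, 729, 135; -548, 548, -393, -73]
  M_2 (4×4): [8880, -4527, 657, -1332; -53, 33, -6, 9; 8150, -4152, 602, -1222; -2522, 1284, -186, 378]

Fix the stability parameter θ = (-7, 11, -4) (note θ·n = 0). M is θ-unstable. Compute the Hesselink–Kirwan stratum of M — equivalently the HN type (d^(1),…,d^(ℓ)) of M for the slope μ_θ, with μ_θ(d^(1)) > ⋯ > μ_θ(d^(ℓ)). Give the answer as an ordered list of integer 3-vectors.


Via rank(M_{q-1}∘⋯∘M_p): M ≅ I[1,1]^2, I[1,2], I[1,3], I[2,2], I[2,3], I[3,3]^2.
μ_θ-semistable layers: μ^(1)=11; μ^(2)=7/2; μ^(3)=-4; μ^(4)=-7

((0, 2, 0); (0, 2, 2); (0, 0, 2); (4, 0, 0))


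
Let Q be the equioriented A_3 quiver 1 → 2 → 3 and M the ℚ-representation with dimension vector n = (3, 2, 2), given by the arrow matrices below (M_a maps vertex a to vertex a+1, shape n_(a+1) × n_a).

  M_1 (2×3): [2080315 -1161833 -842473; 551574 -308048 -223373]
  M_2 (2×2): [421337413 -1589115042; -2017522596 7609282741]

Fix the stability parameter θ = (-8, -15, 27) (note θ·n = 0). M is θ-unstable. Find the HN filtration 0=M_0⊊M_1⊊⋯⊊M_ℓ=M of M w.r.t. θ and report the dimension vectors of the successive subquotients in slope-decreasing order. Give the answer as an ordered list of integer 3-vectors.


Barcode: M ≅ I[1,1], I[1,3]^2. HN layers by μ_θ (3 steps, strictly decreasing):
  μ^(1)=27; μ^(2)=-8; μ^(3)=-23/2

((0, 0, 2); (1, 0, 0); (2, 2, 0))


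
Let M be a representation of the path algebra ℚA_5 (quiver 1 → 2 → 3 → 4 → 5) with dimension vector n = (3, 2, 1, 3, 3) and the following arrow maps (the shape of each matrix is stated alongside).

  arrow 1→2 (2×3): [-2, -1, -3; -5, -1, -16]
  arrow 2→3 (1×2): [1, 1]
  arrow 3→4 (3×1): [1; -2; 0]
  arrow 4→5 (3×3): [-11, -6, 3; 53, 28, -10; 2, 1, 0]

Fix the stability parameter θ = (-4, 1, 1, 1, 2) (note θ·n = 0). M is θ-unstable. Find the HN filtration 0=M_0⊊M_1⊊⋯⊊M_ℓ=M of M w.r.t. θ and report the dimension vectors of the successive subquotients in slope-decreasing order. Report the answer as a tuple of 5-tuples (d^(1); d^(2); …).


Via rank(M_{q-1}∘⋯∘M_p): M ≅ I[1,1], I[1,2], I[1,5], I[4,5]^2.
μ_θ-semistable layers: μ^(1)=2; μ^(2)=1; μ^(3)=-4

((0, 0, 0, 0, 3); (0, 2, 1, 3, 0); (3, 0, 0, 0, 0))


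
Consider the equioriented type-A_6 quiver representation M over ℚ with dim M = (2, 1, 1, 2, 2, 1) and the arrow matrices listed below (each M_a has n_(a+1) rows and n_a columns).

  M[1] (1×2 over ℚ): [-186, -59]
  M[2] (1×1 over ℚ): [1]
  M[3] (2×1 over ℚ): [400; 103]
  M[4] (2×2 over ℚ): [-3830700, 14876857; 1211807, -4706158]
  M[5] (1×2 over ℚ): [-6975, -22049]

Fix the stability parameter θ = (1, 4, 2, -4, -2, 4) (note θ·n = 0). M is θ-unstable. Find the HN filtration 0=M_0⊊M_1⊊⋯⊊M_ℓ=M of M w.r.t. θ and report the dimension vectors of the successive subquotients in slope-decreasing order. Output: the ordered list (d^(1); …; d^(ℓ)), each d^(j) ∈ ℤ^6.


Via rank(M_{q-1}∘⋯∘M_p): M ≅ I[1,1], I[1,6], I[4,5].
μ_θ-semistable layers: μ^(1)=4; μ^(2)=1; μ^(3)=1/5; μ^(4)=-2; μ^(5)=-4

((0, 0, 0, 0, 0, 1); (1, 0, 0, 0, 0, 0); (1, 1, 1, 1, 1, 0); (0, 0, 0, 0, 1, 0); (0, 0, 0, 1, 0, 0))


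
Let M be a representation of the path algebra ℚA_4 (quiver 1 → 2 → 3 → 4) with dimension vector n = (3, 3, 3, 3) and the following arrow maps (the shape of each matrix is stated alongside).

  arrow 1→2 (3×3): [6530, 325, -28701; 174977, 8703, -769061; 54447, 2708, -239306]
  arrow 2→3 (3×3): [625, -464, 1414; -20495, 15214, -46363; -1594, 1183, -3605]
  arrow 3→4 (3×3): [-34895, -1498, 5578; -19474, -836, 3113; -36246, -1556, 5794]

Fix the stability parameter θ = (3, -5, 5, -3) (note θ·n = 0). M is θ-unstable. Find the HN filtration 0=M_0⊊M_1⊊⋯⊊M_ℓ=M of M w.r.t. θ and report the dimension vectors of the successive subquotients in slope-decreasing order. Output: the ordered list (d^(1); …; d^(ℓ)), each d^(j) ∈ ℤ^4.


Interval decomposition of M: I[1,1], I[1,4]^2, I[2,3], I[4,4].
HN type (ℓ=6): μ^(1)=5; μ^(2)=3; μ^(3)=1; μ^(4)=-1; μ^(5)=-3; μ^(6)=-5

((0, 0, 1, 0); (1, 0, 0, 0); (0, 0, 2, 2); (2, 2, 0, 0); (0, 0, 0, 1); (0, 1, 0, 0))


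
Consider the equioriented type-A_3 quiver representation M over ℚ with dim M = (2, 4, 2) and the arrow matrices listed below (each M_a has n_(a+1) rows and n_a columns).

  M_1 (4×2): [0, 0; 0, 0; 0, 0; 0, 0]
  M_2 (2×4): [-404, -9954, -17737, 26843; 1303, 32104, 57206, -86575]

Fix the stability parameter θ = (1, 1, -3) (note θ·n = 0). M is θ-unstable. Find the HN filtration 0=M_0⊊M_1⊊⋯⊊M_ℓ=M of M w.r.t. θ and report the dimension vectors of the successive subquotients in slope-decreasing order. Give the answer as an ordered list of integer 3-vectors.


Interval decomposition of M: I[1,1]^2, I[2,2]^2, I[2,3]^2.
HN type (ℓ=2): μ^(1)=1; μ^(2)=-1

((2, 2, 0); (0, 2, 2))


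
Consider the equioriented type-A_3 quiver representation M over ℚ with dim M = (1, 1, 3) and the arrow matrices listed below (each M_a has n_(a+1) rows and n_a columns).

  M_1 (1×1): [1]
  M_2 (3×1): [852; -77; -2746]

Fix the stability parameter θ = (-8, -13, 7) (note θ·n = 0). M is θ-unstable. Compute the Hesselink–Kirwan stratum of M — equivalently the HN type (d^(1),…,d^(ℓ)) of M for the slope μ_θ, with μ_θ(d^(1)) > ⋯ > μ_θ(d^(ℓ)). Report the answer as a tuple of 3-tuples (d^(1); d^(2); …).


Barcode: M ≅ I[1,3], I[3,3]^2. HN layers by μ_θ (2 steps, strictly decreasing):
  μ^(1)=7; μ^(2)=-21/2

((0, 0, 3); (1, 1, 0))


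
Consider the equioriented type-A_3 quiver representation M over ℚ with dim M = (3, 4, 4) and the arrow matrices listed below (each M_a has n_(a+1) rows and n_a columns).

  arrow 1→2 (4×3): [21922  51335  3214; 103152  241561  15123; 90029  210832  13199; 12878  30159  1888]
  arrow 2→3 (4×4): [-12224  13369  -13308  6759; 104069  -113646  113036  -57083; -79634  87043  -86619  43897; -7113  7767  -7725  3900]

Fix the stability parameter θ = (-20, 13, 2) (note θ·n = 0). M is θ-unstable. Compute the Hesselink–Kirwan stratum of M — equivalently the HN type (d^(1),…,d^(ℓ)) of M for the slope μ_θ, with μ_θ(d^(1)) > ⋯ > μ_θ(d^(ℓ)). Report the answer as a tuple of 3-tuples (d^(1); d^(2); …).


Barcode: M ≅ I[1,2], I[1,3]^2, I[2,3], I[3,3]. HN layers by μ_θ (4 steps, strictly decreasing):
  μ^(1)=13; μ^(2)=15/2; μ^(3)=2; μ^(4)=-20

((0, 1, 0); (0, 3, 3); (0, 0, 1); (3, 0, 0))


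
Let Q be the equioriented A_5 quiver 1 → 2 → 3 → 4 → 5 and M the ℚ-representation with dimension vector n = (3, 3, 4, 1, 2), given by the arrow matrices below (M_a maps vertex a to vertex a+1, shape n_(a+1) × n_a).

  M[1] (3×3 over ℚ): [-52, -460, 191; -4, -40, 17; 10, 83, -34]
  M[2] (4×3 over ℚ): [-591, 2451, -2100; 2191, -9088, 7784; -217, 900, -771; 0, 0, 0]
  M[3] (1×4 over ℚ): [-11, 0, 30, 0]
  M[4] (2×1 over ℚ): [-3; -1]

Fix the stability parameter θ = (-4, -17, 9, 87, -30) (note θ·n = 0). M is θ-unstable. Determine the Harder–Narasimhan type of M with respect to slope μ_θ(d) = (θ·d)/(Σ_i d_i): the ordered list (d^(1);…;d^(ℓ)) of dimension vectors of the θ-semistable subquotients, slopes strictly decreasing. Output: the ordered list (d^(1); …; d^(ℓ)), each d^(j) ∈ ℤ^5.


Interval decomposition of M: I[1,1], I[1,3], I[1,5], I[2,3], I[3,3], I[5,5].
HN type (ℓ=6): μ^(1)=57/2; μ^(2)=9; μ^(3)=-4; μ^(4)=-21/2; μ^(5)=-17; μ^(6)=-30

((0, 0, 0, 1, 1); (0, 0, 4, 0, 0); (1, 0, 0, 0, 0); (2, 2, 0, 0, 0); (0, 1, 0, 0, 0); (0, 0, 0, 0, 1))


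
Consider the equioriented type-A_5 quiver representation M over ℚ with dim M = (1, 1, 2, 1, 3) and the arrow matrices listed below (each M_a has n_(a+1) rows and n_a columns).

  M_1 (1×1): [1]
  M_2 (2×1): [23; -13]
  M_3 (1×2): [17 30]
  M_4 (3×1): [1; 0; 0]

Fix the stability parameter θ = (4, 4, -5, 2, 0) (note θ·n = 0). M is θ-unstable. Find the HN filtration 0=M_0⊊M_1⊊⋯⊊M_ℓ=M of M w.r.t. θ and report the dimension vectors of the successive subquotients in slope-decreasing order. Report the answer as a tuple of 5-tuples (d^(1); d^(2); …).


Barcode: M ≅ I[1,5], I[3,3], I[5,5]^2. HN layers by μ_θ (3 steps, strictly decreasing):
  μ^(1)=1; μ^(2)=0; μ^(3)=-5

((1, 1, 1, 1, 1); (0, 0, 0, 0, 2); (0, 0, 1, 0, 0))


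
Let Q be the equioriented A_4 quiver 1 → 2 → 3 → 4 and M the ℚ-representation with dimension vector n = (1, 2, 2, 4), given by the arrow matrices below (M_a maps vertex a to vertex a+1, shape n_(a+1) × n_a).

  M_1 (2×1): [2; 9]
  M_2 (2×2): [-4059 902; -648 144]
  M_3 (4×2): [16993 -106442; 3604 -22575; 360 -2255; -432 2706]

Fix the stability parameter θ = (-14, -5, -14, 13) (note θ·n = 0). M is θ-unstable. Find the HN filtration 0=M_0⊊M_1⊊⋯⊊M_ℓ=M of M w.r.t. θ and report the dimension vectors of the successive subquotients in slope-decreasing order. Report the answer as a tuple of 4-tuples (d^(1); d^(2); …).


Interval decomposition of M: I[1,2], I[2,4], I[3,4], I[4,4]^2.
HN type (ℓ=4): μ^(1)=13; μ^(2)=-5; μ^(3)=-19/2; μ^(4)=-14

((0, 0, 0, 4); (0, 1, 0, 0); (0, 1, 1, 0); (1, 0, 1, 0))


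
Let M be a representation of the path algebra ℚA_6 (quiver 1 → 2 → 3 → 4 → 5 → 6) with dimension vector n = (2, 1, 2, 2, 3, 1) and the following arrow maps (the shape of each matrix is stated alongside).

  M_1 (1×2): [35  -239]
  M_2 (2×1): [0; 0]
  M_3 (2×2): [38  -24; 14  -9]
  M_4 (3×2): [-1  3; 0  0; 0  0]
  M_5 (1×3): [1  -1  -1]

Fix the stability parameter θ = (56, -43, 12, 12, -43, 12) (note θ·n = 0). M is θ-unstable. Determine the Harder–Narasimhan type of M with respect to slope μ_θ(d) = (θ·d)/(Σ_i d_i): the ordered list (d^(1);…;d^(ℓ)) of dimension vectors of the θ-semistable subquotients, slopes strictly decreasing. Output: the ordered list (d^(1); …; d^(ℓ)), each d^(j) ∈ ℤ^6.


Interval decomposition of M: I[1,1], I[1,2], I[3,4], I[3,6], I[5,5]^2.
HN type (ℓ=5): μ^(1)=56; μ^(2)=12; μ^(3)=13/2; μ^(4)=-19/3; μ^(5)=-43

((1, 0, 0, 0, 0, 0); (0, 0, 1, 1, 0, 1); (1, 1, 0, 0, 0, 0); (0, 0, 1, 1, 1, 0); (0, 0, 0, 0, 2, 0))


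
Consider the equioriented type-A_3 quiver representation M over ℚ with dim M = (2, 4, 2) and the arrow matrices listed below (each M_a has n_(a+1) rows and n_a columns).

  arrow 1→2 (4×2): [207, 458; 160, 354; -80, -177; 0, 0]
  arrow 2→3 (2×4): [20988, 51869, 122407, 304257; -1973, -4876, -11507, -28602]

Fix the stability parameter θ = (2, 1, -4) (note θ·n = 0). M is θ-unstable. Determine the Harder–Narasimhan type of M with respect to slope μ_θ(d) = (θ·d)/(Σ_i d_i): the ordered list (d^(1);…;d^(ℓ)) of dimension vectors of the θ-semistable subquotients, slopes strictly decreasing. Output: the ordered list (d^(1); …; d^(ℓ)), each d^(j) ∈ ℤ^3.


Barcode: M ≅ I[1,3]^2, I[2,2]^2. HN layers by μ_θ (2 steps, strictly decreasing):
  μ^(1)=1; μ^(2)=-1/3

((0, 2, 0); (2, 2, 2))


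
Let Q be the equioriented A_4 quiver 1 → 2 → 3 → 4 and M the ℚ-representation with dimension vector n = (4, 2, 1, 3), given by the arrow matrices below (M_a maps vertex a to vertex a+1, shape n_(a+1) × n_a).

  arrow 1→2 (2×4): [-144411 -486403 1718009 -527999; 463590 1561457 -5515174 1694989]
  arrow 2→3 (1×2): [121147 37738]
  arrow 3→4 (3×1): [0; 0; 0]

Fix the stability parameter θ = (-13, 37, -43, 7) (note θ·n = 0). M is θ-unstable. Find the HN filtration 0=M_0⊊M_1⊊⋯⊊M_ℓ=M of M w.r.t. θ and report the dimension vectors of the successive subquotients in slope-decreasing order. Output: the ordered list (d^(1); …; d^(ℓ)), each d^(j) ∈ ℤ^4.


Barcode: M ≅ I[1,1]^2, I[1,2], I[1,3], I[4,4]^3. HN layers by μ_θ (4 steps, strictly decreasing):
  μ^(1)=37; μ^(2)=7; μ^(3)=-3; μ^(4)=-13

((0, 1, 0, 0); (0, 0, 0, 3); (0, 1, 1, 0); (4, 0, 0, 0))


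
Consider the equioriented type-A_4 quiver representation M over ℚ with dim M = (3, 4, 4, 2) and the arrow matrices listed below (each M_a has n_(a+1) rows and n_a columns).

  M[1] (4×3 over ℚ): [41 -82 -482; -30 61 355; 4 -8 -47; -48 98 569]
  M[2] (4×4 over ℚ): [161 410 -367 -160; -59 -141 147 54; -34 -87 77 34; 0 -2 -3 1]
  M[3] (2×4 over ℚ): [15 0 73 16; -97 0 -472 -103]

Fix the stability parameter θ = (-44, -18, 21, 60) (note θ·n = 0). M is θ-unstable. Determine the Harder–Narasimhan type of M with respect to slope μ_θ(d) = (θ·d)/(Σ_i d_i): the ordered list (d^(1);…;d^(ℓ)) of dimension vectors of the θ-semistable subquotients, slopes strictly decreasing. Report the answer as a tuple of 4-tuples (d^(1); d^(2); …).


Via rank(M_{q-1}∘⋯∘M_p): M ≅ I[1,3], I[1,4]^2, I[2,3].
μ_θ-semistable layers: μ^(1)=60; μ^(2)=21; μ^(3)=-18; μ^(4)=-44

((0, 0, 0, 2); (0, 0, 4, 0); (0, 4, 0, 0); (3, 0, 0, 0))


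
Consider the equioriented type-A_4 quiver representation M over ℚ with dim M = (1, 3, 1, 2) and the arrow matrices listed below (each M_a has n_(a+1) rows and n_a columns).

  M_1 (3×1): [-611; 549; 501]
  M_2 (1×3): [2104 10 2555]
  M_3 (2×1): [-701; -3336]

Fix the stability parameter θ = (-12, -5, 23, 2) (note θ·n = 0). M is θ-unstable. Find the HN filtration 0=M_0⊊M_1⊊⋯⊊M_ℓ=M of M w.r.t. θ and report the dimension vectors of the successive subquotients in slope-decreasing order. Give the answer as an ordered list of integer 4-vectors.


Interval decomposition of M: I[1,4], I[2,2]^2, I[4,4].
HN type (ℓ=4): μ^(1)=25/2; μ^(2)=2; μ^(3)=-5; μ^(4)=-12

((0, 0, 1, 1); (0, 0, 0, 1); (0, 3, 0, 0); (1, 0, 0, 0))
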